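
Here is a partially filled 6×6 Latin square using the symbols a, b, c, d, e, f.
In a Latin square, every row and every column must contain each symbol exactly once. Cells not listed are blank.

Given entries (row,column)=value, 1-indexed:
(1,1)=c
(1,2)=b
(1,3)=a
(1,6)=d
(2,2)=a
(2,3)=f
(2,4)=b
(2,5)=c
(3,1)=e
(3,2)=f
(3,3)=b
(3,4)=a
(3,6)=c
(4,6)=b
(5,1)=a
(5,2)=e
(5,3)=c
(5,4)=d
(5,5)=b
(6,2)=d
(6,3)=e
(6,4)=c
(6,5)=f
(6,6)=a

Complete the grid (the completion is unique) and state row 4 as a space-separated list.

f c d e a b

Row 4, column 2: row 4 has {b} and column 2 has {a, b, d, e, f}, leaving only c.
Row 4, column 3: row 4 has {b, c} and column 3 has {a, b, c, e, f}, leaving only d.
Row 4, column 1: row 4 has {b, c, d} and column 1 has {a, c, e}, leaving only f.
Row 4, column 4: row 4 has {b, c, d, f} and column 4 has {a, b, c, d}, leaving only e.
Row 4, column 5: row 4 has {b, c, d, e, f} and column 5 has {b, c, f}, leaving only a.
So row 4 reads: f c d e a b.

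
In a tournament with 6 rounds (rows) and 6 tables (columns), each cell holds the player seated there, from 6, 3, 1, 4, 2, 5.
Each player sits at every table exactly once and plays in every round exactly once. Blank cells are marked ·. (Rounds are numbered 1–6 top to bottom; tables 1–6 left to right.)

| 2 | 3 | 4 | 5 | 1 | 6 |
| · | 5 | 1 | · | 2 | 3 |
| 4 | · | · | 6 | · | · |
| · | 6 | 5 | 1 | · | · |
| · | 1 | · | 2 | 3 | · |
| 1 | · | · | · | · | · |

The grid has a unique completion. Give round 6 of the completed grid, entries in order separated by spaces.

1 4 2 3 6 5

Round 2, table 1: round 2 has {3, 1, 2, 5} and table 1 has {1, 4, 2}, leaving only 6.
Round 2, table 4: round 2 has {6, 3, 1, 2, 5} and table 4 has {6, 1, 2, 5}, leaving only 4.
Round 6, table 4: round 6 has {1} and table 4 has {6, 1, 4, 2, 5}, leaving only 3.
Round 3, table 2: round 3 has {6, 4} and table 2 has {6, 3, 1, 5}, leaving only 2.
Round 6, table 2: round 6 has {3, 1} and table 2 has {6, 3, 1, 2, 5}, leaving only 4.
Round 3, table 3: round 3 has {6, 4, 2} and table 3 has {1, 4, 5}, leaving only 3.
Round 3, table 5: round 3 has {6, 3, 4, 2} and table 5 has {3, 1, 2}, leaving only 5.
Round 6, table 5: round 6 has {3, 1, 4} and table 5 has {3, 1, 2, 5}, leaving only 6.
Round 6, table 3: round 6 has {6, 3, 1, 4} and table 3 has {3, 1, 4, 5}, leaving only 2.
Round 6, table 6: round 6 has {6, 3, 1, 4, 2} and table 6 has {6, 3}, leaving only 5.
So round 6 reads: 1 4 2 3 6 5.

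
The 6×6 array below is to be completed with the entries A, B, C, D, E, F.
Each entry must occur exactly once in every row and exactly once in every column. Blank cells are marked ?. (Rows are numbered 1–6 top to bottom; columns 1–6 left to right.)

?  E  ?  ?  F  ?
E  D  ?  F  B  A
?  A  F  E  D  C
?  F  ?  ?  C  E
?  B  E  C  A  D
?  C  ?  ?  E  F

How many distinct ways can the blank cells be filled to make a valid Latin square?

Row 1, column 1: eliminating its row and column leaves {A, B, C, D}.
Row 1, column 3: eliminating its row and column leaves {A, B, C, D}.
Row 1, column 4: eliminating its row and column leaves {A, B, D}.
Row 1, column 6: eliminating its row and column leaves {B}.
Row 2, column 3: eliminating its row and column leaves {C}.
Row 3, column 1: eliminating its row and column leaves {B}.
Row 4, column 1: eliminating its row and column leaves {A, B, D}.
Row 4, column 3: eliminating its row and column leaves {A, B, D}.
Row 4, column 4: eliminating its row and column leaves {A, B, D}.
Row 5, column 1: eliminating its row and column leaves {F}.
Row 6, column 1: eliminating its row and column leaves {A, B, D}.
Row 6, column 3: eliminating its row and column leaves {A, B, D}.
Row 6, column 4: eliminating its row and column leaves {A, B, D}.
Enumerating the assignments across these blanks that avoid any row or column repeat gives 4 completions.

4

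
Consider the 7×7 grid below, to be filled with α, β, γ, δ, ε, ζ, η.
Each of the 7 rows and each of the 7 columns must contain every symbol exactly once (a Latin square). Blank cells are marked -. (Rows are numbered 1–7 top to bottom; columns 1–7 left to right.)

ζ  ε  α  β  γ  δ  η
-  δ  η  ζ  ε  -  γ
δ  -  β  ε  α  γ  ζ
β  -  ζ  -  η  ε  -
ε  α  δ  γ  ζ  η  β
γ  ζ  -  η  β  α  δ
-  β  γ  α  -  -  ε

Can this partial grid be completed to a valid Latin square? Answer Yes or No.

Yes

No row or column among the givens repeats a symbol, and propagating forced cells runs into no contradiction.
One valid completion exists (for instance, ζ ε α β γ δ η / α δ η ζ ε β γ / δ η β ε α γ ζ / β γ ζ δ η ε α / ε α δ γ ζ η β / γ ζ ε η β α δ / η β γ α δ ζ ε).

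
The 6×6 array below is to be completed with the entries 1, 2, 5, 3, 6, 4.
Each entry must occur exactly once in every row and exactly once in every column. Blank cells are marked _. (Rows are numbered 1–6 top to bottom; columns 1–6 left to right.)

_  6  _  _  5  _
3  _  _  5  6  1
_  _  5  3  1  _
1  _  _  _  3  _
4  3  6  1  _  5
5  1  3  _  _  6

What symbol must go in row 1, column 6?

Row 1, column 1: row 1 has {5, 6} and column 1 has {1, 5, 3, 4}, leaving only 2.
Row 1, column 4: row 1 has {2, 5, 6} and column 4 has {1, 5, 3}, leaving only 4.
Row 1 already has {2, 5, 6, 4} and column 6 already has {1, 5, 6}, so row 1, column 6 must be 3.

3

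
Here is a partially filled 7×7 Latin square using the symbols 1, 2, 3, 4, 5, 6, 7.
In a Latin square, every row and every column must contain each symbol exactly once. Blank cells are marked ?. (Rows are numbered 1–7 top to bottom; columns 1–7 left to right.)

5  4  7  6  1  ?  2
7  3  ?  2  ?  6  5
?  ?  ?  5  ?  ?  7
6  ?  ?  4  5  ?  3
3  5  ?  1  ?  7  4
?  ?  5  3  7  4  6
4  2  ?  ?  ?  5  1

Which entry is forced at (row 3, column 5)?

Row 1, column 6: row 1 has {1, 2, 4, 5, 6, 7} and column 6 has {4, 5, 6, 7}, leaving only 3.
Row 2, column 5: row 2 has {2, 3, 5, 6, 7} and column 5 has {1, 5, 7}, leaving only 4.
Row 2, column 3: row 2 has {2, 3, 4, 5, 6, 7} and column 3 has {5, 7}, leaving only 1.
Row 4, column 3: row 4 has {3, 4, 5, 6} and column 3 has {1, 5, 7}, leaving only 2.
Row 4, column 6: row 4 has {2, 3, 4, 5, 6} and column 6 has {3, 4, 5, 6, 7}, leaving only 1.
Row 3, column 6: row 3 has {5, 7} and column 6 has {1, 3, 4, 5, 6, 7}, leaving only 2.
Row 3, column 1: row 3 has {2, 5, 7} and column 1 has {3, 4, 5, 6, 7}, leaving only 1.
Row 3, column 2: row 3 has {1, 2, 5, 7} and column 2 has {2, 3, 4, 5}, leaving only 6.
Row 3 already has {1, 2, 5, 6, 7} and column 5 already has {1, 4, 5, 7}, so row 3, column 5 must be 3.

3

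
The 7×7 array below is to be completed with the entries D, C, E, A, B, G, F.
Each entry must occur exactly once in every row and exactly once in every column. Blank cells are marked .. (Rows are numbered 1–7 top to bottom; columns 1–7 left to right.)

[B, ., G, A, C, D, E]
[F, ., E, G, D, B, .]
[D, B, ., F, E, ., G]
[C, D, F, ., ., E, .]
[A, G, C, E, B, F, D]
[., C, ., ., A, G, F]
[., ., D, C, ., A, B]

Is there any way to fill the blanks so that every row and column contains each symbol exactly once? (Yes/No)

No row or column among the givens repeats a symbol, and propagating forced cells runs into no contradiction.
One valid completion exists (for instance, B F G A C D E / F A E G D B C / D B A F E C G / C D F B G E A / A G C E B F D / E C B D A G F / G E D C F A B).

Yes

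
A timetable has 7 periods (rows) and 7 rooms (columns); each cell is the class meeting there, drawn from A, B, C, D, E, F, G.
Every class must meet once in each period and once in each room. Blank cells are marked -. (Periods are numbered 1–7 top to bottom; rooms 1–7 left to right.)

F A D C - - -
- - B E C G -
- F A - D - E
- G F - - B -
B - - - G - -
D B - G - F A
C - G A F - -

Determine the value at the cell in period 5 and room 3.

E

Period 1, room 6: period 1 has {A, C, D, F} and room 6 has {B, F, G}, leaving only E.
Period 1, room 5: period 1 has {A, C, D, E, F} and room 5 has {C, D, F, G}, leaving only B.
Period 1, room 7: period 1 has {A, B, C, D, E, F} and room 7 has {A, E}, leaving only G.
Period 2, room 1: period 2 has {B, C, E, G} and room 1 has {B, C, D, F}, leaving only A.
Period 2, room 2: period 2 has {A, B, C, E, G} and room 2 has {A, B, F, G}, leaving only D.
Period 2, room 7: period 2 has {A, B, C, D, E, G} and room 7 has {A, E, G}, leaving only F.
Period 3, room 1: period 3 has {A, D, E, F} and room 1 has {A, B, C, D, F}, leaving only G.
Period 3, room 4: period 3 has {A, D, E, F, G} and room 4 has {A, C, E, G}, leaving only B.
Period 3, room 6: period 3 has {A, B, D, E, F, G} and room 6 has {B, E, F, G}, leaving only C.
Period 4, room 1: period 4 has {B, F, G} and room 1 has {A, B, C, D, F, G}, leaving only E.
Period 4, room 4: period 4 has {B, E, F, G} and room 4 has {A, B, C, E, G}, leaving only D.
Period 4, room 5: period 4 has {B, D, E, F, G} and room 5 has {B, C, D, F, G}, leaving only A.
Period 4, room 7: period 4 has {A, B, D, E, F, G} and room 7 has {A, E, F, G}, leaving only C.
Period 5, room 4: period 5 has {B, G} and room 4 has {A, B, C, D, E, G}, leaving only F.
Period 5, room 7: period 5 has {B, F, G} and room 7 has {A, C, E, F, G}, leaving only D.
Period 5, room 6: period 5 has {B, D, F, G} and room 6 has {B, C, E, F, G}, leaving only A.
Period 6, room 5: period 6 has {A, B, D, F, G} and room 5 has {A, B, C, D, F, G}, leaving only E.
Period 6, room 3: period 6 has {A, B, D, E, F, G} and room 3 has {A, B, D, F, G}, leaving only C.
Period 5 already has {A, B, D, F, G} and room 3 already has {A, B, C, D, F, G}, so period 5, room 3 must be E.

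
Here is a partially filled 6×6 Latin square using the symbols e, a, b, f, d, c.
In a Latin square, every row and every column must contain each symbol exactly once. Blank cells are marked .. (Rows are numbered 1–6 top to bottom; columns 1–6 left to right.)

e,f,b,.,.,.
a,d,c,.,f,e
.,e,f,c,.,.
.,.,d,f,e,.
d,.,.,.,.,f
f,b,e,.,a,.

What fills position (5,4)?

e

Row 2, column 4: row 2 has {e, a, f, d, c} and column 4 has {f, c}, leaving only b.
Row 3, column 1: row 3 has {e, f, c} and column 1 has {e, a, f, d}, leaving only b.
Row 3, column 5: row 3 has {e, b, f, c} and column 5 has {e, a, f}, leaving only d.
Row 1, column 5: row 1 has {e, b, f} and column 5 has {e, a, f, d}, leaving only c.
Row 3, column 6: row 3 has {e, b, f, d, c} and column 6 has {e, f}, leaving only a.
Row 1, column 6: row 1 has {e, b, f, c} and column 6 has {e, a, f}, leaving only d.
Row 1, column 4: row 1 has {e, b, f, d, c} and column 4 has {b, f, c}, leaving only a.
Row 5 already has {f, d} and column 4 already has {a, b, f, c}, so row 5, column 4 must be e.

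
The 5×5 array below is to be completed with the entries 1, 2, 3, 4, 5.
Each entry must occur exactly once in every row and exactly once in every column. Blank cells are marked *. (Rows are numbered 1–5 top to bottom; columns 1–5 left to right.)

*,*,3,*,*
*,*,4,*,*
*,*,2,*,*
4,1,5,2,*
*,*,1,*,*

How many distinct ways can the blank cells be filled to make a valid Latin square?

Row 1, column 1: eliminating its row and column leaves {1, 2, 5}.
Row 1, column 2: eliminating its row and column leaves {2, 4, 5}.
Row 1, column 4: eliminating its row and column leaves {1, 4, 5}.
Row 1, column 5: eliminating its row and column leaves {1, 2, 4, 5}.
Row 2, column 1: eliminating its row and column leaves {1, 2, 3, 5}.
Row 2, column 2: eliminating its row and column leaves {2, 3, 5}.
Row 2, column 4: eliminating its row and column leaves {1, 3, 5}.
Row 2, column 5: eliminating its row and column leaves {1, 2, 3, 5}.
Row 3, column 1: eliminating its row and column leaves {1, 3, 5}.
Row 3, column 2: eliminating its row and column leaves {3, 4, 5}.
Row 3, column 4: eliminating its row and column leaves {1, 3, 4, 5}.
Row 3, column 5: eliminating its row and column leaves {1, 3, 4, 5}.
Row 4, column 5: eliminating its row and column leaves {3}.
Row 5, column 1: eliminating its row and column leaves {2, 3, 5}.
Row 5, column 2: eliminating its row and column leaves {2, 3, 4, 5}.
Row 5, column 4: eliminating its row and column leaves {3, 4, 5}.
Row 5, column 5: eliminating its row and column leaves {2, 3, 4, 5}.
Enumerating the assignments across these blanks that avoid any row or column repeat gives 56 completions.

56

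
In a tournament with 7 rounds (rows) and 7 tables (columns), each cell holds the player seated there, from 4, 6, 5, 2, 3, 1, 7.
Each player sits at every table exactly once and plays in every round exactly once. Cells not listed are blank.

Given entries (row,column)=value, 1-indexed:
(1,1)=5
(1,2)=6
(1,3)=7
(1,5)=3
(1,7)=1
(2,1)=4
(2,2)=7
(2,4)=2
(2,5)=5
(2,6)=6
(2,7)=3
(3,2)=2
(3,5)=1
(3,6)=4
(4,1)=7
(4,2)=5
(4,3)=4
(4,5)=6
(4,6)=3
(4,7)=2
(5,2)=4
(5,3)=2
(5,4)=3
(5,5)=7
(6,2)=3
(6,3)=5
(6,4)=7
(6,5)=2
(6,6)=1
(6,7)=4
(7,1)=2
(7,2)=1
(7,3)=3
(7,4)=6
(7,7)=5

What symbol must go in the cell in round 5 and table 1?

Round 1, table 4: round 1 has {6, 5, 3, 1, 7} and table 4 has {6, 2, 3, 7}, leaving only 4.
Round 1, table 6: round 1 has {4, 6, 5, 3, 1, 7} and table 6 has {4, 6, 3, 1}, leaving only 2.
Round 2, table 3: round 2 has {4, 6, 5, 2, 3, 7} and table 3 has {4, 5, 2, 3, 7}, leaving only 1.
Round 3, table 3: round 3 has {4, 2, 1} and table 3 has {4, 5, 2, 3, 1, 7}, leaving only 6.
Round 3, table 1: round 3 has {4, 6, 2, 1} and table 1 has {4, 5, 2, 7}, leaving only 3.
Round 3, table 4: round 3 has {4, 6, 2, 3, 1} and table 4 has {4, 6, 2, 3, 7}, leaving only 5.
Round 3, table 7: round 3 has {4, 6, 5, 2, 3, 1} and table 7 has {4, 5, 2, 3, 1}, leaving only 7.
Round 4, table 4: round 4 has {4, 6, 5, 2, 3, 7} and table 4 has {4, 6, 5, 2, 3, 7}, leaving only 1.
Round 5, table 6: round 5 has {4, 2, 3, 7} and table 6 has {4, 6, 2, 3, 1}, leaving only 5.
Round 5, table 7: round 5 has {4, 5, 2, 3, 7} and table 7 has {4, 5, 2, 3, 1, 7}, leaving only 6.
Round 5 already has {4, 6, 5, 2, 3, 7} and table 1 already has {4, 5, 2, 3, 7}, so round 5, table 1 must be 1.

1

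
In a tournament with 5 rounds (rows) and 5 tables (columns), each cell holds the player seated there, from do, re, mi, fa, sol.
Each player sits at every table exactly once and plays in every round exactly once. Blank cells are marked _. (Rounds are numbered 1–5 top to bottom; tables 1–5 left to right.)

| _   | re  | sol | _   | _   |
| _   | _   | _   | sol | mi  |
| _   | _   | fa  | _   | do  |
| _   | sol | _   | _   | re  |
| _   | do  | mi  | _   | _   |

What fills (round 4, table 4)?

Round 1, table 5: round 1 has {re, sol} and table 5 has {do, re, mi}, leaving only fa.
Round 2, table 2: round 2 has {mi, sol} and table 2 has {do, re, sol}, leaving only fa.
Round 3, table 2: round 3 has {do, fa} and table 2 has {do, re, fa, sol}, leaving only mi.
Round 3, table 4: round 3 has {do, mi, fa} and table 4 has {sol}, leaving only re.
Round 3, table 1: round 3 has {do, re, mi, fa} and table 1 has {}, leaving only sol.
Round 4, table 3: round 4 has {re, sol} and table 3 has {mi, fa, sol}, leaving only do.
Round 2, table 3: round 2 has {mi, fa, sol} and table 3 has {do, mi, fa, sol}, leaving only re.
Round 2, table 1: round 2 has {re, mi, fa, sol} and table 1 has {sol}, leaving only do.
Round 1, table 1: round 1 has {re, fa, sol} and table 1 has {do, sol}, leaving only mi.
Round 1, table 4: round 1 has {re, mi, fa, sol} and table 4 has {re, sol}, leaving only do.
Round 4, table 1: round 4 has {do, re, sol} and table 1 has {do, mi, sol}, leaving only fa.
Round 4 already has {do, re, fa, sol} and table 4 already has {do, re, sol}, so round 4, table 4 must be mi.

mi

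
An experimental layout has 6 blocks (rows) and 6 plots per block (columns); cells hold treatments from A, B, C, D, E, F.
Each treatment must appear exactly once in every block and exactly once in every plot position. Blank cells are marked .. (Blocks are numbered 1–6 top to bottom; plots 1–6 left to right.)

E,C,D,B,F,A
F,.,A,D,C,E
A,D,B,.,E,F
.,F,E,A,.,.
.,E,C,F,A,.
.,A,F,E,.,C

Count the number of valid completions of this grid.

2

Block 2, plot 2: eliminating its block and plot leaves {B}.
Block 3, plot 4: eliminating its block and plot leaves {C}.
Block 4, plot 1: eliminating its block and plot leaves {B, C, D}.
Block 4, plot 5: eliminating its block and plot leaves {B, D}.
Block 4, plot 6: eliminating its block and plot leaves {B, D}.
Block 5, plot 1: eliminating its block and plot leaves {B, D}.
Block 5, plot 6: eliminating its block and plot leaves {B, D}.
Block 6, plot 1: eliminating its block and plot leaves {B, D}.
Block 6, plot 5: eliminating its block and plot leaves {B, D}.
Enumerating the assignments across these blanks that avoid any block or plot repeat gives 2 completions.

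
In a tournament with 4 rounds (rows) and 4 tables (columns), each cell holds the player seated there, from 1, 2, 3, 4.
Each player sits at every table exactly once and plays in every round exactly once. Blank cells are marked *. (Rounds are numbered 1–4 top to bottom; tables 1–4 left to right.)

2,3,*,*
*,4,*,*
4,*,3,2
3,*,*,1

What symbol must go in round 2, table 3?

2

Round 1, table 4: round 1 has {2, 3} and table 4 has {1, 2}, leaving only 4.
Round 1, table 3: round 1 has {2, 3, 4} and table 3 has {3}, leaving only 1.
Round 2 already has {4} and table 3 already has {1, 3}, so round 2, table 3 must be 2.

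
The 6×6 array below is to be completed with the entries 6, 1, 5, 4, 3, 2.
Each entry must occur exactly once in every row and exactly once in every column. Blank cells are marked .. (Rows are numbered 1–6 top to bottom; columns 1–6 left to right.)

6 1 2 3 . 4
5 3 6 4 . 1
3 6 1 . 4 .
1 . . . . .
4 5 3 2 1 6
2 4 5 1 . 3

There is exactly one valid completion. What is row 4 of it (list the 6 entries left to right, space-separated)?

1 2 4 6 3 5

Row 4, column 2: row 4 has {1} and column 2 has {6, 1, 5, 4, 3}, leaving only 2.
Row 4, column 3: row 4 has {1, 2} and column 3 has {6, 1, 5, 3, 2}, leaving only 4.
Row 4, column 6: row 4 has {1, 4, 2} and column 6 has {6, 1, 4, 3}, leaving only 5.
Row 4, column 4: row 4 has {1, 5, 4, 2} and column 4 has {1, 4, 3, 2}, leaving only 6.
Row 4, column 5: row 4 has {6, 1, 5, 4, 2} and column 5 has {1, 4}, leaving only 3.
So row 4 reads: 1 2 4 6 3 5.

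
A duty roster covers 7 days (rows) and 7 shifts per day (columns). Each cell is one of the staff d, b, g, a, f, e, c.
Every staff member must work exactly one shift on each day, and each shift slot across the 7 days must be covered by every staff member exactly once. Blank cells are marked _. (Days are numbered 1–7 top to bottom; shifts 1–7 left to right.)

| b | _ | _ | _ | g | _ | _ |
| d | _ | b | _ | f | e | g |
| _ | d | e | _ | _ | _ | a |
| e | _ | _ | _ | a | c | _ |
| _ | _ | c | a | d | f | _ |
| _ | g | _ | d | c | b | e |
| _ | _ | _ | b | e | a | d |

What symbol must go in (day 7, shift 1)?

Day 1, shift 6: day 1 has {b, g} and shift 6 has {b, a, f, e, c}, leaving only d.
Day 2, shift 4: day 2 has {d, b, g, f, e} and shift 4 has {d, b, a}, leaving only c.
Day 2, shift 2: day 2 has {d, b, g, f, e, c} and shift 2 has {d, g}, leaving only a.
Day 3, shift 5: day 3 has {d, a, e} and shift 5 has {d, g, a, f, e, c}, leaving only b.
Day 3, shift 6: day 3 has {d, b, a, e} and shift 6 has {d, b, a, f, e, c}, leaving only g.
Day 3, shift 4: day 3 has {d, b, g, a, e} and shift 4 has {d, b, a, c}, leaving only f.
Day 1, shift 4: day 1 has {d, b, g} and shift 4 has {d, b, a, f, c}, leaving only e.
Day 3, shift 1: day 3 has {d, b, g, a, f, e} and shift 1 has {d, b, e}, leaving only c.
Day 4, shift 4: day 4 has {a, e, c} and shift 4 has {d, b, a, f, e, c}, leaving only g.
Day 5, shift 1: day 5 has {d, a, f, c} and shift 1 has {d, b, e, c}, leaving only g.
Day 7 already has {d, b, a, e} and shift 1 already has {d, b, g, e, c}, so day 7, shift 1 must be f.

f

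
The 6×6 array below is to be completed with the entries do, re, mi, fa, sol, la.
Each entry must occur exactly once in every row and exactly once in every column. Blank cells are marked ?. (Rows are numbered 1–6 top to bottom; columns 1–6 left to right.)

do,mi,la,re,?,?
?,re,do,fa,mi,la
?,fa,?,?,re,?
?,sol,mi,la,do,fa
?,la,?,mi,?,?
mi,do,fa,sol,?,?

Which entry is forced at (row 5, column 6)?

Row 1, column 6: row 1 has {do, re, mi, la} and column 6 has {fa, la}, leaving only sol.
Row 1, column 5: row 1 has {do, re, mi, sol, la} and column 5 has {do, re, mi}, leaving only fa.
Row 2, column 1: row 2 has {do, re, mi, fa, la} and column 1 has {do, mi}, leaving only sol.
Row 3, column 1: row 3 has {re, fa} and column 1 has {do, mi, sol}, leaving only la.
Row 3, column 3: row 3 has {re, fa, la} and column 3 has {do, mi, fa, la}, leaving only sol.
Row 3, column 4: row 3 has {re, fa, sol, la} and column 4 has {re, mi, fa, sol, la}, leaving only do.
Row 3, column 6: row 3 has {do, re, fa, sol, la} and column 6 has {fa, sol, la}, leaving only mi.
Row 4, column 1: row 4 has {do, mi, fa, sol, la} and column 1 has {do, mi, sol, la}, leaving only re.
Row 5, column 1: row 5 has {mi, la} and column 1 has {do, re, mi, sol, la}, leaving only fa.
Row 5, column 3: row 5 has {mi, fa, la} and column 3 has {do, mi, fa, sol, la}, leaving only re.
Row 5 already has {re, mi, fa, la} and column 6 already has {mi, fa, sol, la}, so row 5, column 6 must be do.

do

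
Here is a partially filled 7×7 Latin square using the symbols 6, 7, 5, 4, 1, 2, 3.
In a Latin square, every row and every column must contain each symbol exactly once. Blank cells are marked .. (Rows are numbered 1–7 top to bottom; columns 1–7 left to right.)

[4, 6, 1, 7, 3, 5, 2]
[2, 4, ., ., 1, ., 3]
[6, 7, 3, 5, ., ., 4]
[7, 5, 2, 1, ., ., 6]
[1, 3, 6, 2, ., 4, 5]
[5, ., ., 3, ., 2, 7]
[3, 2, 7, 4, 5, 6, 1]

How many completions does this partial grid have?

1

Row 2, column 3: eliminating its row and column leaves {5}.
Row 2, column 4: eliminating its row and column leaves {6}.
Row 2, column 6: eliminating its row and column leaves {7}.
Row 3, column 5: eliminating its row and column leaves {2}.
Row 3, column 6: eliminating its row and column leaves {1}.
Row 4, column 5: eliminating its row and column leaves {4}.
Row 4, column 6: eliminating its row and column leaves {3}.
Row 5, column 5: eliminating its row and column leaves {7}.
Row 6, column 2: eliminating its row and column leaves {1}.
Row 6, column 3: eliminating its row and column leaves {4}.
Row 6, column 5: eliminating its row and column leaves {6, 4}.
Only one assignment across all blanks avoids any row or column repeat, giving 1 completion.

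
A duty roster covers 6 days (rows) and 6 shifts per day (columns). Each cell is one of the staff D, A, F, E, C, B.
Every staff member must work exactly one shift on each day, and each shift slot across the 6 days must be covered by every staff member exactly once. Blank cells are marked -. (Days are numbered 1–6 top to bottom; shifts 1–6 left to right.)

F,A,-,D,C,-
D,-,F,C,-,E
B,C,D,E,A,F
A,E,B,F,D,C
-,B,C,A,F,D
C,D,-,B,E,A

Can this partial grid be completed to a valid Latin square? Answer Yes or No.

No

Day 2, shift 2: day 2 together with shift 2 already contain {D, A, F, E, C, B} — every symbol — so nothing can go there. The grid has no valid completion.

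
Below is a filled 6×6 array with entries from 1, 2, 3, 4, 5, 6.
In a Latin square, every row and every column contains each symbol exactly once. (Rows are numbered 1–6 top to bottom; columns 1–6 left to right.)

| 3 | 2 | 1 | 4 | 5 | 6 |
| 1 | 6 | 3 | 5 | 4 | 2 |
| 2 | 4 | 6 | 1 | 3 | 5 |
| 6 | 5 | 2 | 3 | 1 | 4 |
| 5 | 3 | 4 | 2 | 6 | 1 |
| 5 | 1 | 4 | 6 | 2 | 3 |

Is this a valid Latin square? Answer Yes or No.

Every row is a permutation, but column 1 contains 5 twice (at rows 5 and 6).

No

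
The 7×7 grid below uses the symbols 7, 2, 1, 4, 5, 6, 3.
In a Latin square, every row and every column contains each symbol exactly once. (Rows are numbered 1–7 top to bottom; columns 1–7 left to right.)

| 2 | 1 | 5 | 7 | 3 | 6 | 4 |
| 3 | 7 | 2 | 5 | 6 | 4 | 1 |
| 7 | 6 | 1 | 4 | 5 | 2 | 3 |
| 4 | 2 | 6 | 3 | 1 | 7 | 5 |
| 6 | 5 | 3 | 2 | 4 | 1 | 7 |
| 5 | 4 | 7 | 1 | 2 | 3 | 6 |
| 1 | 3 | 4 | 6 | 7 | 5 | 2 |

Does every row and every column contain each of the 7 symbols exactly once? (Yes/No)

Each row is a permutation of the 7 symbols, and so is each column.

Yes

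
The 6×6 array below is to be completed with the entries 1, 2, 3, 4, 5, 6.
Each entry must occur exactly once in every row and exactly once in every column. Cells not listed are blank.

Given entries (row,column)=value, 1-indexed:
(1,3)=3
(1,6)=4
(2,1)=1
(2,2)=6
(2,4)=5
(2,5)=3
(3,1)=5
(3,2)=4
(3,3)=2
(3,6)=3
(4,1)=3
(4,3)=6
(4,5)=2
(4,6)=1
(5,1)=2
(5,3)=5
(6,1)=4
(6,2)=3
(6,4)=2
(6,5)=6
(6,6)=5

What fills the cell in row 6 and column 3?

1

Row 6 already has {2, 3, 4, 5, 6} and column 3 already has {2, 3, 5, 6}, so row 6, column 3 must be 1.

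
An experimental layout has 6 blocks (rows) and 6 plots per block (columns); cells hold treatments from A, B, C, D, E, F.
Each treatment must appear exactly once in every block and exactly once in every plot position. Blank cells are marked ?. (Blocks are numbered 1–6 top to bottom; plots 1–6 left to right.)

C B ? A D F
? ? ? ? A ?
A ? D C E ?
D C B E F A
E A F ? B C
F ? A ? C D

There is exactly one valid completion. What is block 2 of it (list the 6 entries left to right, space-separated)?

Block 2, plot 1: block 2 has {A} and plot 1 has {A, C, D, E, F}, leaving only B.
Block 2, plot 6: block 2 has {A, B} and plot 6 has {A, C, D, F}, leaving only E.
Block 2, plot 3: block 2 has {A, B, E} and plot 3 has {A, B, D, F}, leaving only C.
Block 1, plot 3: block 1 has {A, B, C, D, F} and plot 3 has {A, B, C, D, F}, leaving only E.
Block 3, plot 2: block 3 has {A, C, D, E} and plot 2 has {A, B, C}, leaving only F.
Block 2, plot 2: block 2 has {A, B, C, E} and plot 2 has {A, B, C, F}, leaving only D.
Block 2, plot 4: block 2 has {A, B, C, D, E} and plot 4 has {A, C, E}, leaving only F.
So block 2 reads: B D C F A E.

B D C F A E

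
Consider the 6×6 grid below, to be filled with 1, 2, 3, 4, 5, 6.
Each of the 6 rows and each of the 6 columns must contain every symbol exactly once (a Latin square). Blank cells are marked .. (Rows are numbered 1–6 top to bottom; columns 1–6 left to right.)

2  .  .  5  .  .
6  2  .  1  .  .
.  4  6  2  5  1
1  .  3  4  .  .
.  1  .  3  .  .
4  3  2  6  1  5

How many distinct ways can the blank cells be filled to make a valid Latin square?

Row 1, column 2: eliminating its row and column leaves {6}.
Row 1, column 3: eliminating its row and column leaves {1, 4}.
Row 1, column 5: eliminating its row and column leaves {3, 4, 6}.
Row 1, column 6: eliminating its row and column leaves {3, 4, 6}.
Row 2, column 3: eliminating its row and column leaves {4, 5}.
Row 2, column 5: eliminating its row and column leaves {3, 4}.
Row 2, column 6: eliminating its row and column leaves {3, 4}.
Row 3, column 1: eliminating its row and column leaves {3}.
Row 4, column 2: eliminating its row and column leaves {5, 6}.
Row 4, column 5: eliminating its row and column leaves {2, 6}.
Row 4, column 6: eliminating its row and column leaves {2, 6}.
Row 5, column 1: eliminating its row and column leaves {5}.
Row 5, column 3: eliminating its row and column leaves {4, 5}.
Row 5, column 5: eliminating its row and column leaves {2, 4, 6}.
Row 5, column 6: eliminating its row and column leaves {2, 4, 6}.
Enumerating the assignments across these blanks that avoid any row or column repeat gives 4 completions.

4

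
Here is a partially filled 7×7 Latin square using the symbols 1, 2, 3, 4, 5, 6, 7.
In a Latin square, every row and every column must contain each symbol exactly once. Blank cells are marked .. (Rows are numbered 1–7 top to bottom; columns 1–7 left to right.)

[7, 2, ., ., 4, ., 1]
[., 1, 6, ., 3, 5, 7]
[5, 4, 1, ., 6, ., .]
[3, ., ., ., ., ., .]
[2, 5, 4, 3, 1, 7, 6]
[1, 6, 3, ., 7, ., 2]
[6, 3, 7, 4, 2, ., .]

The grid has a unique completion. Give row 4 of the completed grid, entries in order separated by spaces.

3 7 2 1 5 6 4

Row 4, column 2: row 4 has {3} and column 2 has {1, 2, 3, 4, 5, 6}, leaving only 7.
Row 4, column 5: row 4 has {3, 7} and column 5 has {1, 2, 3, 4, 6, 7}, leaving only 5.
Row 4, column 3: row 4 has {3, 5, 7} and column 3 has {1, 3, 4, 6, 7}, leaving only 2.
Row 4, column 7: row 4 has {2, 3, 5, 7} and column 7 has {1, 2, 6, 7}, leaving only 4.
Row 1, column 3: row 1 has {1, 2, 4, 7} and column 3 has {1, 2, 3, 4, 6, 7}, leaving only 5.
Row 1, column 4: row 1 has {1, 2, 4, 5, 7} and column 4 has {3, 4}, leaving only 6.
Row 4, column 4: row 4 has {2, 3, 4, 5, 7} and column 4 has {3, 4, 6}, leaving only 1.
Row 4, column 6: row 4 has {1, 2, 3, 4, 5, 7} and column 6 has {5, 7}, leaving only 6.
So row 4 reads: 3 7 2 1 5 6 4.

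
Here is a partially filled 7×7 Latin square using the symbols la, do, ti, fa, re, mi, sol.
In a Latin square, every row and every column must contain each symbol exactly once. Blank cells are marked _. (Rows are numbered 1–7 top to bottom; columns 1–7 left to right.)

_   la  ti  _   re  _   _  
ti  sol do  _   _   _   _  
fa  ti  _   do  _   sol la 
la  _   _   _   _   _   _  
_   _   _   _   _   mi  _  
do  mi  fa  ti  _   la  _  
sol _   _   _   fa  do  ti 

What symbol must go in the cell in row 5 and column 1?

re

Row 5 already has {mi} and column 1 already has {la, do, ti, fa, sol}, so row 5, column 1 must be re.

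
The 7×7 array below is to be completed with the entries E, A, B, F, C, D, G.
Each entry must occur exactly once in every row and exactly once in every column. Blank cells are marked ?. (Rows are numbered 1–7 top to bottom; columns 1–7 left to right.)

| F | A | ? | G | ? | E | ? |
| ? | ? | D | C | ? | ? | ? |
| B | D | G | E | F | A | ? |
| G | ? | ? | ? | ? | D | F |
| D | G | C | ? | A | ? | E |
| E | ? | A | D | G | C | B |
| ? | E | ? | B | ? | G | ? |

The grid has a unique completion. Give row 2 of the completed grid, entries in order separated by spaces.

A B D C E F G

Row 2, column 1: row 2 has {C, D} and column 1 has {E, B, F, D, G}, leaving only A.
Row 2, column 7: row 2 has {A, C, D} and column 7 has {E, B, F}, leaving only G.
Row 1, column 3: row 1 has {E, A, F, G} and column 3 has {A, C, D, G}, leaving only B.
Row 3, column 7: row 3 has {E, A, B, F, D, G} and column 7 has {E, B, F, G}, leaving only C.
Row 1, column 7: row 1 has {E, A, B, F, G} and column 7 has {E, B, F, C, G}, leaving only D.
Row 1, column 5: row 1 has {E, A, B, F, D, G} and column 5 has {A, F, G}, leaving only C.
Row 4, column 3: row 4 has {F, D, G} and column 3 has {A, B, C, D, G}, leaving only E.
Row 4, column 4: row 4 has {E, F, D, G} and column 4 has {E, B, C, D, G}, leaving only A.
Row 4, column 5: row 4 has {E, A, F, D, G} and column 5 has {A, F, C, G}, leaving only B.
Row 2, column 5: row 2 has {A, C, D, G} and column 5 has {A, B, F, C, G}, leaving only E.
Row 4, column 2: row 4 has {E, A, B, F, D, G} and column 2 has {E, A, D, G}, leaving only C.
Row 5, column 4: row 5 has {E, A, C, D, G} and column 4 has {E, A, B, C, D, G}, leaving only F.
Row 5, column 6: row 5 has {E, A, F, C, D, G} and column 6 has {E, A, C, D, G}, leaving only B.
Row 2, column 6: row 2 has {E, A, C, D, G} and column 6 has {E, A, B, C, D, G}, leaving only F.
Row 2, column 2: row 2 has {E, A, F, C, D, G} and column 2 has {E, A, C, D, G}, leaving only B.
So row 2 reads: A B D C E F G.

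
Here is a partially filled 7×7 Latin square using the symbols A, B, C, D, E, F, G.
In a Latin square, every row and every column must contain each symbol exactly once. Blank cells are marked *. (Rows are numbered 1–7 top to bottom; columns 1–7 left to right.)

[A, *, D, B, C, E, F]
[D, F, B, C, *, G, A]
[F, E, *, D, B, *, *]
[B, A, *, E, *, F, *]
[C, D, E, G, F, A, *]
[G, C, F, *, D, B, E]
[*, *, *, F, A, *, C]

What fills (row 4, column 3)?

C

Row 1, column 2: row 1 has {A, B, C, D, E, F} and column 2 has {A, C, D, E, F}, leaving only G.
Row 2, column 5: row 2 has {A, B, C, D, F, G} and column 5 has {A, B, C, D, F}, leaving only E.
Row 3, column 6: row 3 has {B, D, E, F} and column 6 has {A, B, E, F, G}, leaving only C.
Row 3, column 7: row 3 has {B, C, D, E, F} and column 7 has {A, C, E, F}, leaving only G.
Row 3, column 3: row 3 has {B, C, D, E, F, G} and column 3 has {B, D, E, F}, leaving only A.
Row 4, column 5: row 4 has {A, B, E, F} and column 5 has {A, B, C, D, E, F}, leaving only G.
Row 4 already has {A, B, E, F, G} and column 3 already has {A, B, D, E, F}, so row 4, column 3 must be C.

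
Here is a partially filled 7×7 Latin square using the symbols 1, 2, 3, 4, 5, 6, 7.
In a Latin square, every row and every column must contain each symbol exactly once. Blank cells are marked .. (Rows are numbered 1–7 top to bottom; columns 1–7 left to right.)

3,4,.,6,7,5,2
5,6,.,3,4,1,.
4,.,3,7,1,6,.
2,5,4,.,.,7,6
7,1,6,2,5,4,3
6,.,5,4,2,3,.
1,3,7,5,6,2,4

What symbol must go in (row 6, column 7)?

1

Row 1, column 3: row 1 has {2, 3, 4, 5, 6, 7} and column 3 has {3, 4, 5, 6, 7}, leaving only 1.
Row 2, column 3: row 2 has {1, 3, 4, 5, 6} and column 3 has {1, 3, 4, 5, 6, 7}, leaving only 2.
Row 2, column 7: row 2 has {1, 2, 3, 4, 5, 6} and column 7 has {2, 3, 4, 6}, leaving only 7.
Row 6 already has {2, 3, 4, 5, 6} and column 7 already has {2, 3, 4, 6, 7}, so row 6, column 7 must be 1.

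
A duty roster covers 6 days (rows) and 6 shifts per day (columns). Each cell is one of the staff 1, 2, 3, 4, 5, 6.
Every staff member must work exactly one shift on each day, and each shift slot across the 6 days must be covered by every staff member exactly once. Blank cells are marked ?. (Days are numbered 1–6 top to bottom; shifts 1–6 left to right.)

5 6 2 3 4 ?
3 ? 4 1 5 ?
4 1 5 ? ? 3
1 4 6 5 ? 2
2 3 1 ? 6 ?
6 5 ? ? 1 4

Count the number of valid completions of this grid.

Day 1, shift 6: eliminating its day and shift leaves {1}.
Day 2, shift 2: eliminating its day and shift leaves {2}.
Day 2, shift 6: eliminating its day and shift leaves {6}.
Day 3, shift 4: eliminating its day and shift leaves {2, 6}.
Day 3, shift 5: eliminating its day and shift leaves {2}.
Day 4, shift 5: eliminating its day and shift leaves {3}.
Day 5, shift 4: eliminating its day and shift leaves {4}.
Day 5, shift 6: eliminating its day and shift leaves {5}.
Day 6, shift 3: eliminating its day and shift leaves {3}.
Day 6, shift 4: eliminating its day and shift leaves {2}.
Only one assignment across all blanks avoids any day or shift repeat, giving 1 completion.

1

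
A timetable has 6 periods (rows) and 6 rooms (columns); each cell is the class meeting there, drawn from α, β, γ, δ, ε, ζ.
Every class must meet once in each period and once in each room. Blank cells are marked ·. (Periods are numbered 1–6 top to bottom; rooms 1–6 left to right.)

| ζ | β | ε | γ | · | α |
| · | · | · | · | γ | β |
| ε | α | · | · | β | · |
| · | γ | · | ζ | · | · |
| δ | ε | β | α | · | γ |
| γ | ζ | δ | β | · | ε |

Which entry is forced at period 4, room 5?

ε

Period 1, room 5: period 1 has {α, β, γ, ε, ζ} and room 5 has {β, γ}, leaving only δ.
Period 2, room 1: period 2 has {β, γ} and room 1 has {γ, δ, ε, ζ}, leaving only α.
Period 2, room 2: period 2 has {α, β, γ} and room 2 has {α, β, γ, ε, ζ}, leaving only δ.
Period 2, room 3: period 2 has {α, β, γ, δ} and room 3 has {β, δ, ε}, leaving only ζ.
Period 2, room 4: period 2 has {α, β, γ, δ, ζ} and room 4 has {α, β, γ, ζ}, leaving only ε.
Period 3, room 3: period 3 has {α, β, ε} and room 3 has {β, δ, ε, ζ}, leaving only γ.
Period 3, room 4: period 3 has {α, β, γ, ε} and room 4 has {α, β, γ, ε, ζ}, leaving only δ.
Period 3, room 6: period 3 has {α, β, γ, δ, ε} and room 6 has {α, β, γ, ε}, leaving only ζ.
Period 4, room 1: period 4 has {γ, ζ} and room 1 has {α, γ, δ, ε, ζ}, leaving only β.
Period 4, room 3: period 4 has {β, γ, ζ} and room 3 has {β, γ, δ, ε, ζ}, leaving only α.
Period 4 already has {α, β, γ, ζ} and room 5 already has {β, γ, δ}, so period 4, room 5 must be ε.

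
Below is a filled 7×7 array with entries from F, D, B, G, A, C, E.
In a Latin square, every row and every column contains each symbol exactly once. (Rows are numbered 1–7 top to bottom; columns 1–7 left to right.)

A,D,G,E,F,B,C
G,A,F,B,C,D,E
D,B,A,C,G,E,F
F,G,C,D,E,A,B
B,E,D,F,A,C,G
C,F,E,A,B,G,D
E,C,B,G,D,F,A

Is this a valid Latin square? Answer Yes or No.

Yes

Each row is a permutation of the 7 symbols, and so is each column.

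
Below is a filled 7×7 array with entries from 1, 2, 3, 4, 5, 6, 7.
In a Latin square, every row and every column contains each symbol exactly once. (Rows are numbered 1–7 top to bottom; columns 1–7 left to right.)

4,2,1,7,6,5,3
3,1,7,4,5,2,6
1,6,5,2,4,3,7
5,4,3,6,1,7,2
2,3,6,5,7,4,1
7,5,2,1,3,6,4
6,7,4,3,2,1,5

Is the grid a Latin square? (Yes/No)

Each row is a permutation of the 7 symbols, and so is each column.

Yes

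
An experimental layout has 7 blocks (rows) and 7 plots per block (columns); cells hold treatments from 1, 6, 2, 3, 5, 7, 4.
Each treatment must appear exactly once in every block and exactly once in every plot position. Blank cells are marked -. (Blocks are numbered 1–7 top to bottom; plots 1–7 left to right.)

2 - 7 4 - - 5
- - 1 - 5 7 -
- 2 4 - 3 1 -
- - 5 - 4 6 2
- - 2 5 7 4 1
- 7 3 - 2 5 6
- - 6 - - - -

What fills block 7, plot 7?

Block 1, plot 6: block 1 has {2, 5, 7, 4} and plot 6 has {1, 6, 5, 7, 4}, leaving only 3.
Block 3, plot 7: block 3 has {1, 2, 3, 4} and plot 7 has {1, 6, 2, 5}, leaving only 7.
Block 3, plot 4: block 3 has {1, 2, 3, 7, 4} and plot 4 has {5, 4}, leaving only 6.
Block 3, plot 1: block 3 has {1, 6, 2, 3, 7, 4} and plot 1 has {2}, leaving only 5.
Block 6, plot 4: block 6 has {6, 2, 3, 5, 7} and plot 4 has {6, 5, 4}, leaving only 1.
Block 6, plot 1: block 6 has {1, 6, 2, 3, 5, 7} and plot 1 has {2, 5}, leaving only 4.
Block 7, plot 5: block 7 has {6} and plot 5 has {2, 3, 5, 7, 4}, leaving only 1.
Block 1, plot 5: block 1 has {2, 3, 5, 7, 4} and plot 5 has {1, 2, 3, 5, 7, 4}, leaving only 6.
Block 1, plot 2: block 1 has {6, 2, 3, 5, 7, 4} and plot 2 has {2, 7}, leaving only 1.
Block 4, plot 2: block 4 has {6, 2, 5, 4} and plot 2 has {1, 2, 7}, leaving only 3.
Block 4, plot 4: block 4 has {6, 2, 3, 5, 4} and plot 4 has {1, 6, 5, 4}, leaving only 7.
Block 4, plot 1: block 4 has {6, 2, 3, 5, 7, 4} and plot 1 has {2, 5, 4}, leaving only 1.
Block 5, plot 2: block 5 has {1, 2, 5, 7, 4} and plot 2 has {1, 2, 3, 7}, leaving only 6.
Block 2, plot 2: block 2 has {1, 5, 7} and plot 2 has {1, 6, 2, 3, 7}, leaving only 4.
Block 2, plot 7: block 2 has {1, 5, 7, 4} and plot 7 has {1, 6, 2, 5, 7}, leaving only 3.
Block 7 already has {1, 6} and plot 7 already has {1, 6, 2, 3, 5, 7}, so block 7, plot 7 must be 4.

4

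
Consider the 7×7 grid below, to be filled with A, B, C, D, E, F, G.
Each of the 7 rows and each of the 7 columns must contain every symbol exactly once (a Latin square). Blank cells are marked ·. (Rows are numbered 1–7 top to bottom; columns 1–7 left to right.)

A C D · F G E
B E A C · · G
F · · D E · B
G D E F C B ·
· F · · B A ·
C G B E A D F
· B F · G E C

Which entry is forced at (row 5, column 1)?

E

Row 1, column 4: row 1 has {A, C, D, E, F, G} and column 4 has {C, D, E, F}, leaving only B.
Row 2, column 5: row 2 has {A, B, C, E, G} and column 5 has {A, B, C, E, F, G}, leaving only D.
Row 2, column 6: row 2 has {A, B, C, D, E, G} and column 6 has {A, B, D, E, G}, leaving only F.
Row 3, column 2: row 3 has {B, D, E, F} and column 2 has {B, C, D, E, F, G}, leaving only A.
Row 3, column 6: row 3 has {A, B, D, E, F} and column 6 has {A, B, D, E, F, G}, leaving only C.
Row 3, column 3: row 3 has {A, B, C, D, E, F} and column 3 has {A, B, D, E, F}, leaving only G.
Row 4, column 7: row 4 has {B, C, D, E, F, G} and column 7 has {B, C, E, F, G}, leaving only A.
Row 5, column 3: row 5 has {A, B, F} and column 3 has {A, B, D, E, F, G}, leaving only C.
Row 5, column 4: row 5 has {A, B, C, F} and column 4 has {B, C, D, E, F}, leaving only G.
Row 5, column 7: row 5 has {A, B, C, F, G} and column 7 has {A, B, C, E, F, G}, leaving only D.
Row 5 already has {A, B, C, D, F, G} and column 1 already has {A, B, C, F, G}, so row 5, column 1 must be E.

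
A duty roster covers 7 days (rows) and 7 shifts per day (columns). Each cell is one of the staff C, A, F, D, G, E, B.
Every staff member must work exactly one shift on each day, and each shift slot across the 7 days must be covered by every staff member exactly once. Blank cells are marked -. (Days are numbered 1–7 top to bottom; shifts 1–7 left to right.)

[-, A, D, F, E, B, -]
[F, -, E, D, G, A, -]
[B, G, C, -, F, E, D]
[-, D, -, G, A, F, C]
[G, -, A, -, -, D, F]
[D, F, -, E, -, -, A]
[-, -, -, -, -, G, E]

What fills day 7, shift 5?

D

Day 1, shift 1: day 1 has {A, F, D, E, B} and shift 1 has {F, D, G, B}, leaving only C.
Day 1, shift 7: day 1 has {C, A, F, D, E, B} and shift 7 has {C, A, F, D, E}, leaving only G.
Day 2, shift 7: day 2 has {A, F, D, G, E} and shift 7 has {C, A, F, D, G, E}, leaving only B.
Day 2, shift 2: day 2 has {A, F, D, G, E, B} and shift 2 has {A, F, D, G}, leaving only C.
Day 3, shift 4: day 3 has {C, F, D, G, E, B} and shift 4 has {F, D, G, E}, leaving only A.
Day 4, shift 1: day 4 has {C, A, F, D, G} and shift 1 has {C, F, D, G, B}, leaving only E.
Day 4, shift 3: day 4 has {C, A, F, D, G, E} and shift 3 has {C, A, D, E}, leaving only B.
Day 6, shift 3: day 6 has {A, F, D, E} and shift 3 has {C, A, D, E, B}, leaving only G.
Day 6, shift 6: day 6 has {A, F, D, G, E} and shift 6 has {A, F, D, G, E, B}, leaving only C.
Day 6, shift 5: day 6 has {C, A, F, D, G, E} and shift 5 has {A, F, G, E}, leaving only B.
Day 5, shift 5: day 5 has {A, F, D, G} and shift 5 has {A, F, G, E, B}, leaving only C.
Day 7 already has {G, E} and shift 5 already has {C, A, F, G, E, B}, so day 7, shift 5 must be D.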